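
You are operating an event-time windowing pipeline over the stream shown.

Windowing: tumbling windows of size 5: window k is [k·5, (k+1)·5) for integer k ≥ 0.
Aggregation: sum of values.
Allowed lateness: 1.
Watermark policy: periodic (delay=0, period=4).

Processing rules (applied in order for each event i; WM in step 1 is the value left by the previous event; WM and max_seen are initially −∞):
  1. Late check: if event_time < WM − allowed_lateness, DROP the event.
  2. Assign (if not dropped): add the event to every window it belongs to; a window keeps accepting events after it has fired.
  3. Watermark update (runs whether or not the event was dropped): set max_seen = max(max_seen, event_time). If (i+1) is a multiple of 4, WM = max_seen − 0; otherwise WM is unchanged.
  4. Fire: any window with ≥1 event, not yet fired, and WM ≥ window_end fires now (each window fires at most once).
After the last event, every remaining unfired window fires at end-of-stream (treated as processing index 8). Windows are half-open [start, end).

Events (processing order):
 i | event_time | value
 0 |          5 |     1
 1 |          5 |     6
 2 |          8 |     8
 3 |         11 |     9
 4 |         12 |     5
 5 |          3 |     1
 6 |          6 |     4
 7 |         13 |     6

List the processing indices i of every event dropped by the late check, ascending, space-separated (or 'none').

5 6

i=0 t=5 v=1: → [5,10); WM=−∞
i=1 t=5 v=6: → [5,10); WM=−∞
i=2 t=8 v=8: → [5,10); WM=−∞
i=3 t=11 v=9: → [10,15); WM=11; [5,10) fires=15
i=4 t=12 v=5: → [10,15); WM=11
i=5 t=3 v=1: DROP (t<11-1); WM=11
i=6 t=6 v=4: DROP (t<11-1); WM=11
i=7 t=13 v=6: → [10,15); WM=13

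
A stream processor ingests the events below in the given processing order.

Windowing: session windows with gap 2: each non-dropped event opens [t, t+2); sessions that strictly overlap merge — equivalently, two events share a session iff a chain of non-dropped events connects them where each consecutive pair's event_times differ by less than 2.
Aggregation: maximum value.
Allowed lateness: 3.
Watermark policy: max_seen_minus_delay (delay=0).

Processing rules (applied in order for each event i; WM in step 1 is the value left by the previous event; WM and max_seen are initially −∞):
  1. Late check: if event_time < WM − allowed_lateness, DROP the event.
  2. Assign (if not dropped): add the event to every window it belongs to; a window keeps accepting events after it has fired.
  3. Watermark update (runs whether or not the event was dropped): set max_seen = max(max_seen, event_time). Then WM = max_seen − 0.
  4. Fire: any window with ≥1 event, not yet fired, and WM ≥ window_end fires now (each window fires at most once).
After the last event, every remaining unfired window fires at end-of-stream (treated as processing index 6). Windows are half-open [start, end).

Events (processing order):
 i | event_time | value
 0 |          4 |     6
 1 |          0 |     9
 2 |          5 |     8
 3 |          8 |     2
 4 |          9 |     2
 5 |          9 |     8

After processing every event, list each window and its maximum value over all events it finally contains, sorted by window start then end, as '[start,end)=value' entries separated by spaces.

i=0 t=4 v=6: → [4,6); WM=4
i=1 t=0 v=9: DROP (t<4-3); WM=4
i=2 t=5 v=8: → [4,7); WM=5
i=3 t=8 v=2: → [8,10); WM=8
i=4 t=9 v=2: → [8,11); WM=9
i=5 t=9 v=8: → [8,11); WM=9

[4,7)=8 [8,11)=8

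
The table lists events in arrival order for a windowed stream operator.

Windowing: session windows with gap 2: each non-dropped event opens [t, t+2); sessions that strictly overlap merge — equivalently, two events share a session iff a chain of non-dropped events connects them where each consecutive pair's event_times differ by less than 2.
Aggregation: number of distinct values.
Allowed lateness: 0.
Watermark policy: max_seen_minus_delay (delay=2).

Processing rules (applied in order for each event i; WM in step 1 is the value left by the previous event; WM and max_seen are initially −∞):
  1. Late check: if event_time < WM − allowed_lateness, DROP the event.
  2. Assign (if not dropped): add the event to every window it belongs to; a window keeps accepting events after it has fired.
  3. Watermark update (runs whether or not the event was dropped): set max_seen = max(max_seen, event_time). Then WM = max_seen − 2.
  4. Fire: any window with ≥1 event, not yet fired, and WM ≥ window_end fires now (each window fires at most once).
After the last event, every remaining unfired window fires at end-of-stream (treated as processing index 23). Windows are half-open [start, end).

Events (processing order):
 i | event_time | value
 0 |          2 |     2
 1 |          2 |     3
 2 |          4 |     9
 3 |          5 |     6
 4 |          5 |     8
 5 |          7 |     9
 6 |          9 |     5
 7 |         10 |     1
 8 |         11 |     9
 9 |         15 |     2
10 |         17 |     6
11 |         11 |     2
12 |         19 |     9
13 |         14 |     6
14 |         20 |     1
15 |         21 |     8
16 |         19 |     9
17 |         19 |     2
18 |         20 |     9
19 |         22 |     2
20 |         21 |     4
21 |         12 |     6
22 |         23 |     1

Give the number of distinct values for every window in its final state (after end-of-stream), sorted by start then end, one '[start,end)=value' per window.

[2,4)=2 [4,7)=3 [7,9)=1 [9,13)=3 [15,17)=1 [17,19)=1 [19,25)=5

i=0 t=2 v=2: → [2,4); WM=0
i=1 t=2 v=3: → [2,4); WM=0
i=2 t=4 v=9: → [4,6); WM=2
i=3 t=5 v=6: → [4,7); WM=3
i=4 t=5 v=8: → [4,7); WM=3
i=5 t=7 v=9: → [7,9); WM=5
i=6 t=9 v=5: → [9,11); WM=7
i=7 t=10 v=1: → [9,12); WM=8
i=8 t=11 v=9: → [9,13); WM=9
i=9 t=15 v=2: → [15,17); WM=13
i=10 t=17 v=6: → [17,19); WM=15
i=11 t=11 v=2: DROP (t<15-0); WM=15
i=12 t=19 v=9: → [19,21); WM=17
i=13 t=14 v=6: DROP (t<17-0); WM=17
i=14 t=20 v=1: → [19,22); WM=18
i=15 t=21 v=8: → [19,23); WM=19
i=16 t=19 v=9: → [19,23); WM=19
i=17 t=19 v=2: → [19,23); WM=19
i=18 t=20 v=9: → [19,23); WM=19
i=19 t=22 v=2: → [19,24); WM=20
i=20 t=21 v=4: → [19,24); WM=20
i=21 t=12 v=6: DROP (t<20-0); WM=20
i=22 t=23 v=1: → [19,25); WM=21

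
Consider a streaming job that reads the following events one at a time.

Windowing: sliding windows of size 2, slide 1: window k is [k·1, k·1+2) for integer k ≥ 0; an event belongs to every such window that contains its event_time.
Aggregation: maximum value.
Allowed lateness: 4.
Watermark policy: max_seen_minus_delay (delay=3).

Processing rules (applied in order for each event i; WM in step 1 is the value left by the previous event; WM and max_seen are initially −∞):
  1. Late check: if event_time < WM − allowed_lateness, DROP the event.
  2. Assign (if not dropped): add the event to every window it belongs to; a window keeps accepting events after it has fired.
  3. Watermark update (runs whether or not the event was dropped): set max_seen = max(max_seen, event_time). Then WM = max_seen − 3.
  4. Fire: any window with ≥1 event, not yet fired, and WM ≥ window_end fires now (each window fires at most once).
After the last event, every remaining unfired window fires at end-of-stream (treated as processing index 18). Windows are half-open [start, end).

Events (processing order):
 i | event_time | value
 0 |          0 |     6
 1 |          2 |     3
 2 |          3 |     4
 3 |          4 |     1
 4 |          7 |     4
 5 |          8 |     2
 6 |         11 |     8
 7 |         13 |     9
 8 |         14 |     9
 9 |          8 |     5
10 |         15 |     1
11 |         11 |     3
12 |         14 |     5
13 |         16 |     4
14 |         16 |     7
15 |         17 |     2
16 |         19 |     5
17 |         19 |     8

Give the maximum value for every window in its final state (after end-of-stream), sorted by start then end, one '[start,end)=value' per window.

i=0 t=0 v=6: → [0,2); WM=-3
i=1 t=2 v=3: → [2,4),[1,3); WM=-1
i=2 t=3 v=4: → [3,5),[2,4); WM=0
i=3 t=4 v=1: → [4,6),[3,5); WM=1
i=4 t=7 v=4: → [7,9),[6,8); WM=4; [0,2) fires=6 [1,3) fires=3 [2,4) fires=4
i=5 t=8 v=2: → [8,10),[7,9); WM=5; [3,5) fires=4
i=6 t=11 v=8: → [11,13),[10,12); WM=8; [4,6) fires=1 [6,8) fires=4
i=7 t=13 v=9: → [13,15),[12,14); WM=10; [7,9) fires=4 [8,10) fires=2
i=8 t=14 v=9: → [14,16),[13,15); WM=11
i=9 t=8 v=5: → [8,10),[7,9); WM=11
i=10 t=15 v=1: → [15,17),[14,16); WM=12; [10,12) fires=8
i=11 t=11 v=3: → [11,13),[10,12); WM=12
i=12 t=14 v=5: → [14,16),[13,15); WM=12
i=13 t=16 v=4: → [16,18),[15,17); WM=13; [11,13) fires=8
i=14 t=16 v=7: → [16,18),[15,17); WM=13
i=15 t=17 v=2: → [17,19),[16,18); WM=14; [12,14) fires=9
i=16 t=19 v=5: → [19,21),[18,20); WM=16; [13,15) fires=9 [14,16) fires=9
i=17 t=19 v=8: → [19,21),[18,20); WM=16

[0,2)=6 [1,3)=3 [2,4)=4 [3,5)=4 [4,6)=1 [6,8)=4 [7,9)=5 [8,10)=5 [10,12)=8 [11,13)=8 [12,14)=9 [13,15)=9 [14,16)=9 [15,17)=7 [16,18)=7 [17,19)=2 [18,20)=8 [19,21)=8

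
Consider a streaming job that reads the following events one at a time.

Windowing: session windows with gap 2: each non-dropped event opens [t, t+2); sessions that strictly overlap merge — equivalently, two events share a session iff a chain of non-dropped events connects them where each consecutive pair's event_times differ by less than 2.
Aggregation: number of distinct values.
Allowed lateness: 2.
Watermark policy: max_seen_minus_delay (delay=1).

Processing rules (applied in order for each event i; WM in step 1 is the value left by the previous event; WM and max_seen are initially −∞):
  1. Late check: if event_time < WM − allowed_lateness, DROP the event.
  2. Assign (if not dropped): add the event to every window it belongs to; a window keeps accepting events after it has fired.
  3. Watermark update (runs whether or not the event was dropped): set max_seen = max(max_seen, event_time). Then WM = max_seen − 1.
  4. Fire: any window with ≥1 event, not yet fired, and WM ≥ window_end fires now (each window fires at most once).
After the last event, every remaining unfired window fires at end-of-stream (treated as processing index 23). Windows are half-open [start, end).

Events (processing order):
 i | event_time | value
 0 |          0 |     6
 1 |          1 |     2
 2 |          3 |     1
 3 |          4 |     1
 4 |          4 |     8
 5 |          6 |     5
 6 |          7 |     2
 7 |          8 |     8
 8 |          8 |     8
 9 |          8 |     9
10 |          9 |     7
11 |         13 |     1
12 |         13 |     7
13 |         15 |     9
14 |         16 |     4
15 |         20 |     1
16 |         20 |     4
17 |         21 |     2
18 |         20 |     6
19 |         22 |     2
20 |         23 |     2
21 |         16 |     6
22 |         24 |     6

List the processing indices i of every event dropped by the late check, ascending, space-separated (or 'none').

21

i=0 t=0 v=6: → [0,2); WM=-1
i=1 t=1 v=2: → [0,3); WM=0
i=2 t=3 v=1: → [3,5); WM=2
i=3 t=4 v=1: → [3,6); WM=3
i=4 t=4 v=8: → [3,6); WM=3
i=5 t=6 v=5: → [6,8); WM=5
i=6 t=7 v=2: → [6,9); WM=6
i=7 t=8 v=8: → [6,10); WM=7
i=8 t=8 v=8: → [6,10); WM=7
i=9 t=8 v=9: → [6,10); WM=7
i=10 t=9 v=7: → [6,11); WM=8
i=11 t=13 v=1: → [13,15); WM=12
i=12 t=13 v=7: → [13,15); WM=12
i=13 t=15 v=9: → [15,17); WM=14
i=14 t=16 v=4: → [15,18); WM=15
i=15 t=20 v=1: → [20,22); WM=19
i=16 t=20 v=4: → [20,22); WM=19
i=17 t=21 v=2: → [20,23); WM=20
i=18 t=20 v=6: → [20,23); WM=20
i=19 t=22 v=2: → [20,24); WM=21
i=20 t=23 v=2: → [20,25); WM=22
i=21 t=16 v=6: DROP (t<22-2); WM=22
i=22 t=24 v=6: → [20,26); WM=23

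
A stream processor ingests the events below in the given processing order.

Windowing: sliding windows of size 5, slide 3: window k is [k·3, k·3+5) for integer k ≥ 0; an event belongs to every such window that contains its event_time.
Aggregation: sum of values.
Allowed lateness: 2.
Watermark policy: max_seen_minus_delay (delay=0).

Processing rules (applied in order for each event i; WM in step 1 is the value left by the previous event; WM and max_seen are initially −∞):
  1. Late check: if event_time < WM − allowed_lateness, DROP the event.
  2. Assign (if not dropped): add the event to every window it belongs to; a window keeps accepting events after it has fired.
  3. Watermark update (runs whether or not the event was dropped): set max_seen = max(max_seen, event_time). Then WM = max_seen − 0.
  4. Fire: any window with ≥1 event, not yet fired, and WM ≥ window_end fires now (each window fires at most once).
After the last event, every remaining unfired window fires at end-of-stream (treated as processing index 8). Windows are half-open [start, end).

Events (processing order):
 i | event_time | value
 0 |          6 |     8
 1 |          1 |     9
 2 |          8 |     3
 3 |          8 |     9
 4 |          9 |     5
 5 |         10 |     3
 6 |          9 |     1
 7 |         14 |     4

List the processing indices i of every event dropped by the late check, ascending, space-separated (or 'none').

1

i=0 t=6 v=8: → [6,11),[3,8); WM=6
i=1 t=1 v=9: DROP (t<6-2); WM=6
i=2 t=8 v=3: → [6,11); WM=8; [3,8) fires=8
i=3 t=8 v=9: → [6,11); WM=8
i=4 t=9 v=5: → [9,14),[6,11); WM=9
i=5 t=10 v=3: → [9,14),[6,11); WM=10
i=6 t=9 v=1: → [9,14),[6,11); WM=10
i=7 t=14 v=4: → [12,17); WM=14; [6,11) fires=29 [9,14) fires=9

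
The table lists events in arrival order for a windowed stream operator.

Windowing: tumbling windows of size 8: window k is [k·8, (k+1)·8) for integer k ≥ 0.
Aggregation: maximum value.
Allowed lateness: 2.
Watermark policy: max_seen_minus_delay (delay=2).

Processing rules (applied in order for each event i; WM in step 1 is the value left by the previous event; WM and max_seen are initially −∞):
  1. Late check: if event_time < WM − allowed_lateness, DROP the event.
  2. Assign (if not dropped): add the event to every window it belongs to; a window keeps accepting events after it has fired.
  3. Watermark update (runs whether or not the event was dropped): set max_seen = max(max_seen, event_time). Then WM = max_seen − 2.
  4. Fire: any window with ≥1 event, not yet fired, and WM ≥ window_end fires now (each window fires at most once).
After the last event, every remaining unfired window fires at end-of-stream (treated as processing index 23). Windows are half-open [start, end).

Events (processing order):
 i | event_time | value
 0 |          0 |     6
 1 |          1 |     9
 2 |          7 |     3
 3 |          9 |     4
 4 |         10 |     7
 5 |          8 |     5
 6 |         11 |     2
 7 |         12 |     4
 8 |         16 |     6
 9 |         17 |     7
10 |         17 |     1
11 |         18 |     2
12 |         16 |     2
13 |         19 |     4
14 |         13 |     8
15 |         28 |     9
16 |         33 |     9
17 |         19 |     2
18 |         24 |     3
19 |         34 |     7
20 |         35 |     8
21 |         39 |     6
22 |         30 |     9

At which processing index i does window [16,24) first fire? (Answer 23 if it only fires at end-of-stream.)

15

i=0 t=0 v=6: → [0,8); WM=-2
i=1 t=1 v=9: → [0,8); WM=-1
i=2 t=7 v=3: → [0,8); WM=5
i=3 t=9 v=4: → [8,16); WM=7
i=4 t=10 v=7: → [8,16); WM=8; [0,8) fires=9
i=5 t=8 v=5: → [8,16); WM=8
i=6 t=11 v=2: → [8,16); WM=9
i=7 t=12 v=4: → [8,16); WM=10
i=8 t=16 v=6: → [16,24); WM=14
i=9 t=17 v=7: → [16,24); WM=15
i=10 t=17 v=1: → [16,24); WM=15
i=11 t=18 v=2: → [16,24); WM=16; [8,16) fires=7
i=12 t=16 v=2: → [16,24); WM=16
i=13 t=19 v=4: → [16,24); WM=17
i=14 t=13 v=8: DROP (t<17-2); WM=17
i=15 t=28 v=9: → [24,32); WM=26; [16,24) fires=7
i=16 t=33 v=9: → [32,40); WM=31
i=17 t=19 v=2: DROP (t<31-2); WM=31
i=18 t=24 v=3: DROP (t<31-2); WM=31
i=19 t=34 v=7: → [32,40); WM=32; [24,32) fires=9
i=20 t=35 v=8: → [32,40); WM=33
i=21 t=39 v=6: → [32,40); WM=37
i=22 t=30 v=9: DROP (t<37-2); WM=37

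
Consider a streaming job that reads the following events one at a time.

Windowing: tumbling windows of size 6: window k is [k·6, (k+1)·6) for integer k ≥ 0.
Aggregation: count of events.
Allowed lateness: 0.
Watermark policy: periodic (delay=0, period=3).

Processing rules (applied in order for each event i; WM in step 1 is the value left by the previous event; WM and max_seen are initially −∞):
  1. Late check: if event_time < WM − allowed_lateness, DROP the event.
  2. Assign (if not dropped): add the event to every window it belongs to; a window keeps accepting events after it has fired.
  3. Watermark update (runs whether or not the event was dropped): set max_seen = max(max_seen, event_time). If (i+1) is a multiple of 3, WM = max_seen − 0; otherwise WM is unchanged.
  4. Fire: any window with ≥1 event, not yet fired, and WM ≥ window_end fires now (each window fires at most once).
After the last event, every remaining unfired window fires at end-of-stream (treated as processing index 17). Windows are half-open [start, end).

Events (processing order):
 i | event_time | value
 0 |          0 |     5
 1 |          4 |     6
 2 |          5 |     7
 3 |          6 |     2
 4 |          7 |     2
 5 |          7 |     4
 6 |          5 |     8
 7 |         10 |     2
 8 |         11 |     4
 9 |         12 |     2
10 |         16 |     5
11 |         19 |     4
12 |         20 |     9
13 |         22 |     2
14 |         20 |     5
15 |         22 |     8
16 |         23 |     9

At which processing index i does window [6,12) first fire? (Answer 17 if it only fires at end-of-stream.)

i=0 t=0 v=5: → [0,6); WM=−∞
i=1 t=4 v=6: → [0,6); WM=−∞
i=2 t=5 v=7: → [0,6); WM=5
i=3 t=6 v=2: → [6,12); WM=5
i=4 t=7 v=2: → [6,12); WM=5
i=5 t=7 v=4: → [6,12); WM=7; [0,6) fires=3
i=6 t=5 v=8: DROP (t<7-0); WM=7
i=7 t=10 v=2: → [6,12); WM=7
i=8 t=11 v=4: → [6,12); WM=11
i=9 t=12 v=2: → [12,18); WM=11
i=10 t=16 v=5: → [12,18); WM=11
i=11 t=19 v=4: → [18,24); WM=19; [6,12) fires=5 [12,18) fires=2
i=12 t=20 v=9: → [18,24); WM=19
i=13 t=22 v=2: → [18,24); WM=19
i=14 t=20 v=5: → [18,24); WM=22
i=15 t=22 v=8: → [18,24); WM=22
i=16 t=23 v=9: → [18,24); WM=22

11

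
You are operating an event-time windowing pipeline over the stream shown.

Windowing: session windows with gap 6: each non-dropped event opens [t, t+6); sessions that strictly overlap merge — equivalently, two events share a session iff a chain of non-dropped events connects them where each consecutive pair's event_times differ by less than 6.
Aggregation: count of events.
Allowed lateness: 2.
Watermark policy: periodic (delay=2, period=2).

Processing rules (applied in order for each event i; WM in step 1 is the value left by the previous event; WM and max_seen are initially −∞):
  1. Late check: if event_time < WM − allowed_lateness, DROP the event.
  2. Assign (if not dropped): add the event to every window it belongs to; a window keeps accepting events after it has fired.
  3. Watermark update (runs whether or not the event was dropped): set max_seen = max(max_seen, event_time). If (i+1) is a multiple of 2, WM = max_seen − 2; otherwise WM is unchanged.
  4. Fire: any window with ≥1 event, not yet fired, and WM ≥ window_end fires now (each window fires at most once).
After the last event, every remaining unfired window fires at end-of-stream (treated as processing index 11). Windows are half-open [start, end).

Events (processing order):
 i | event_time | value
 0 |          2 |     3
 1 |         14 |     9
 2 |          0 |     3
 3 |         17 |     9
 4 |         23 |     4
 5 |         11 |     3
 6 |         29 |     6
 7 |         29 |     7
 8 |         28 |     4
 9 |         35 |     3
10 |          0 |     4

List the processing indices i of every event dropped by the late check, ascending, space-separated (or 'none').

2 5 10

i=0 t=2 v=3: → [2,8); WM=−∞
i=1 t=14 v=9: → [14,20); WM=12
i=2 t=0 v=3: DROP (t<12-2); WM=12
i=3 t=17 v=9: → [14,23); WM=15
i=4 t=23 v=4: → [23,29); WM=15
i=5 t=11 v=3: DROP (t<15-2); WM=21
i=6 t=29 v=6: → [29,35); WM=21
i=7 t=29 v=7: → [29,35); WM=27
i=8 t=28 v=4: → [23,35); WM=27
i=9 t=35 v=3: → [35,41); WM=33
i=10 t=0 v=4: DROP (t<33-2); WM=33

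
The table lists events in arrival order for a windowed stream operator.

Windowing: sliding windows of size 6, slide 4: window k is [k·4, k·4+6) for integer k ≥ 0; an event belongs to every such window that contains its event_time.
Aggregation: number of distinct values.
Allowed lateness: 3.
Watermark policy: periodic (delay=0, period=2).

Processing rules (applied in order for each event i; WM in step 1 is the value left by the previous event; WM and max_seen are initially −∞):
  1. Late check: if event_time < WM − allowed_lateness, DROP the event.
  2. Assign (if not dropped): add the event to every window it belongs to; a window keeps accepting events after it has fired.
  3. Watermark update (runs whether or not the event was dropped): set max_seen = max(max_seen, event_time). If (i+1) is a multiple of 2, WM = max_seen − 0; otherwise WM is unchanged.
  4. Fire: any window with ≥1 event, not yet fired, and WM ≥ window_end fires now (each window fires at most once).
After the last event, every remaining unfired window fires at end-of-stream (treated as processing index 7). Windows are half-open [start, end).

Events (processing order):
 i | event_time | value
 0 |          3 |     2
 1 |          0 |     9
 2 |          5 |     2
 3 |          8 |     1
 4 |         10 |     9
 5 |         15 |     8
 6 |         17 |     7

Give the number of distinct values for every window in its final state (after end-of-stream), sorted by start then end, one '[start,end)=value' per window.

i=0 t=3 v=2: → [0,6); WM=−∞
i=1 t=0 v=9: → [0,6); WM=3
i=2 t=5 v=2: → [4,10),[0,6); WM=3
i=3 t=8 v=1: → [8,14),[4,10); WM=8; [0,6) fires=2
i=4 t=10 v=9: → [8,14); WM=8
i=5 t=15 v=8: → [12,18); WM=15; [4,10) fires=2 [8,14) fires=2
i=6 t=17 v=7: → [16,22),[12,18); WM=15

[0,6)=2 [4,10)=2 [8,14)=2 [12,18)=2 [16,22)=1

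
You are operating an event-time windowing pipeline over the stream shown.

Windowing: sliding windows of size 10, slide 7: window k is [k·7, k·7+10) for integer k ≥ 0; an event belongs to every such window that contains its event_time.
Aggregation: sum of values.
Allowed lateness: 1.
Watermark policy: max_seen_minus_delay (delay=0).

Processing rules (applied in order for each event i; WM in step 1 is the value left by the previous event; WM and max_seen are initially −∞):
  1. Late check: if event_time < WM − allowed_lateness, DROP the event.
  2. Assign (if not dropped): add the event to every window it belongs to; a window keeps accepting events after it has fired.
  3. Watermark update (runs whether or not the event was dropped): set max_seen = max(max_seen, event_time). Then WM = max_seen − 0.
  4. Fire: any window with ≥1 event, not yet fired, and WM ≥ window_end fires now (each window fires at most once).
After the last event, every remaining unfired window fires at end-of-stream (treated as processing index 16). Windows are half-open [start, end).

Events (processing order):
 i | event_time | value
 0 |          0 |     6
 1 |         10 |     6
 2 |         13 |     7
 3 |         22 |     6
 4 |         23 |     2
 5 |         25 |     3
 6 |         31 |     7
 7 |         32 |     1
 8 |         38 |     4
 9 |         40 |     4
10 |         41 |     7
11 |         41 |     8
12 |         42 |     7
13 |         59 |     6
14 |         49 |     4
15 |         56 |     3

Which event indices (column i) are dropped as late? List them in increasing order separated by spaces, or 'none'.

14 15

i=0 t=0 v=6: → [0,10); WM=0
i=1 t=10 v=6: → [7,17); WM=10; [0,10) fires=6
i=2 t=13 v=7: → [7,17); WM=13
i=3 t=22 v=6: → [21,31),[14,24); WM=22; [7,17) fires=13
i=4 t=23 v=2: → [21,31),[14,24); WM=23
i=5 t=25 v=3: → [21,31); WM=25; [14,24) fires=8
i=6 t=31 v=7: → [28,38); WM=31; [21,31) fires=11
i=7 t=32 v=1: → [28,38); WM=32
i=8 t=38 v=4: → [35,45); WM=38; [28,38) fires=8
i=9 t=40 v=4: → [35,45); WM=40
i=10 t=41 v=7: → [35,45); WM=41
i=11 t=41 v=8: → [35,45); WM=41
i=12 t=42 v=7: → [42,52),[35,45); WM=42
i=13 t=59 v=6: → [56,66); WM=59; [35,45) fires=30 [42,52) fires=7
i=14 t=49 v=4: DROP (t<59-1); WM=59
i=15 t=56 v=3: DROP (t<59-1); WM=59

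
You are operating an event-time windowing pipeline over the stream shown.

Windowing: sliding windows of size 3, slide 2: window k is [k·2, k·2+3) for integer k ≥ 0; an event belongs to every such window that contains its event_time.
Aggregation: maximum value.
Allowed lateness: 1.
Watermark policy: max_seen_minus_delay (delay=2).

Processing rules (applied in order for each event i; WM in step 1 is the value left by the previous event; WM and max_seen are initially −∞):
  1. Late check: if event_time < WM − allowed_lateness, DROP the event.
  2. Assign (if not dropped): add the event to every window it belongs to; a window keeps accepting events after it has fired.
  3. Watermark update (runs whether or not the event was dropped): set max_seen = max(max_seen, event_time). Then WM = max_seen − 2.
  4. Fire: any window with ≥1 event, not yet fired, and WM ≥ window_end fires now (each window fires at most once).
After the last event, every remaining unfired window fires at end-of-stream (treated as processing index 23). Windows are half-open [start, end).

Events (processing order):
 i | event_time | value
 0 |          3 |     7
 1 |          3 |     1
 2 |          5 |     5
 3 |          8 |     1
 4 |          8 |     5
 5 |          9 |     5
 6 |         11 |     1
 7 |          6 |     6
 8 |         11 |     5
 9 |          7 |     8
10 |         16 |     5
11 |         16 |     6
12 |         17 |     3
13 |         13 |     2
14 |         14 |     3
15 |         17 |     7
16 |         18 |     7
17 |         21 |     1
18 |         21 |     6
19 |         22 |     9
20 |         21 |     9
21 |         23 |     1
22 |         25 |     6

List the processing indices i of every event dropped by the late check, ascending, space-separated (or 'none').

i=0 t=3 v=7: → [2,5); WM=1
i=1 t=3 v=1: → [2,5); WM=1
i=2 t=5 v=5: → [4,7); WM=3
i=3 t=8 v=1: → [8,11),[6,9); WM=6; [2,5) fires=7
i=4 t=8 v=5: → [8,11),[6,9); WM=6
i=5 t=9 v=5: → [8,11); WM=7; [4,7) fires=5
i=6 t=11 v=1: → [10,13); WM=9; [6,9) fires=5
i=7 t=6 v=6: DROP (t<9-1); WM=9
i=8 t=11 v=5: → [10,13); WM=9
i=9 t=7 v=8: DROP (t<9-1); WM=9
i=10 t=16 v=5: → [16,19),[14,17); WM=14; [8,11) fires=5 [10,13) fires=5
i=11 t=16 v=6: → [16,19),[14,17); WM=14
i=12 t=17 v=3: → [16,19); WM=15
i=13 t=13 v=2: DROP (t<15-1); WM=15
i=14 t=14 v=3: → [14,17),[12,15); WM=15; [12,15) fires=3
i=15 t=17 v=7: → [16,19); WM=15
i=16 t=18 v=7: → [18,21),[16,19); WM=16
i=17 t=21 v=1: → [20,23); WM=19; [14,17) fires=6 [16,19) fires=7
i=18 t=21 v=6: → [20,23); WM=19
i=19 t=22 v=9: → [22,25),[20,23); WM=20
i=20 t=21 v=9: → [20,23); WM=20
i=21 t=23 v=1: → [22,25); WM=21; [18,21) fires=7
i=22 t=25 v=6: → [24,27); WM=23; [20,23) fires=9

7 9 13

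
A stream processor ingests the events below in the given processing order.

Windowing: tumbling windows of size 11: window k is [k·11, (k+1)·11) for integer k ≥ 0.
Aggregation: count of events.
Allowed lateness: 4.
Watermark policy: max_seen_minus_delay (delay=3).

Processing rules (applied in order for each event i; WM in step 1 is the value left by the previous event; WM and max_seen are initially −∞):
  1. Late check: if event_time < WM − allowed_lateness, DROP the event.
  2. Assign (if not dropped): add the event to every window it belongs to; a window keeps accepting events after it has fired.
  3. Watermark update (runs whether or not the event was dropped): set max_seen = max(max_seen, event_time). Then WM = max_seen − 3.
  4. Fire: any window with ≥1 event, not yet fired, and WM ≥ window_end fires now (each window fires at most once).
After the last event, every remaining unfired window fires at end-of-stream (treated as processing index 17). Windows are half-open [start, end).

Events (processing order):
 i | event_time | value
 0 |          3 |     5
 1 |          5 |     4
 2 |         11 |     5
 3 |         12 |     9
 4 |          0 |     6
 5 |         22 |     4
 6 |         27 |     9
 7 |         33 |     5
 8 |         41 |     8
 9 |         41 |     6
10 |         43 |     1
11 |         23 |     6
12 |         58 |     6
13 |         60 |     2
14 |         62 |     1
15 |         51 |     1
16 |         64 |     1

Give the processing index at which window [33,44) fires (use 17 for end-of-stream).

12

i=0 t=3 v=5: → [0,11); WM=0
i=1 t=5 v=4: → [0,11); WM=2
i=2 t=11 v=5: → [11,22); WM=8
i=3 t=12 v=9: → [11,22); WM=9
i=4 t=0 v=6: DROP (t<9-4); WM=9
i=5 t=22 v=4: → [22,33); WM=19; [0,11) fires=2
i=6 t=27 v=9: → [22,33); WM=24; [11,22) fires=2
i=7 t=33 v=5: → [33,44); WM=30
i=8 t=41 v=8: → [33,44); WM=38; [22,33) fires=2
i=9 t=41 v=6: → [33,44); WM=38
i=10 t=43 v=1: → [33,44); WM=40
i=11 t=23 v=6: DROP (t<40-4); WM=40
i=12 t=58 v=6: → [55,66); WM=55; [33,44) fires=4
i=13 t=60 v=2: → [55,66); WM=57
i=14 t=62 v=1: → [55,66); WM=59
i=15 t=51 v=1: DROP (t<59-4); WM=59
i=16 t=64 v=1: → [55,66); WM=61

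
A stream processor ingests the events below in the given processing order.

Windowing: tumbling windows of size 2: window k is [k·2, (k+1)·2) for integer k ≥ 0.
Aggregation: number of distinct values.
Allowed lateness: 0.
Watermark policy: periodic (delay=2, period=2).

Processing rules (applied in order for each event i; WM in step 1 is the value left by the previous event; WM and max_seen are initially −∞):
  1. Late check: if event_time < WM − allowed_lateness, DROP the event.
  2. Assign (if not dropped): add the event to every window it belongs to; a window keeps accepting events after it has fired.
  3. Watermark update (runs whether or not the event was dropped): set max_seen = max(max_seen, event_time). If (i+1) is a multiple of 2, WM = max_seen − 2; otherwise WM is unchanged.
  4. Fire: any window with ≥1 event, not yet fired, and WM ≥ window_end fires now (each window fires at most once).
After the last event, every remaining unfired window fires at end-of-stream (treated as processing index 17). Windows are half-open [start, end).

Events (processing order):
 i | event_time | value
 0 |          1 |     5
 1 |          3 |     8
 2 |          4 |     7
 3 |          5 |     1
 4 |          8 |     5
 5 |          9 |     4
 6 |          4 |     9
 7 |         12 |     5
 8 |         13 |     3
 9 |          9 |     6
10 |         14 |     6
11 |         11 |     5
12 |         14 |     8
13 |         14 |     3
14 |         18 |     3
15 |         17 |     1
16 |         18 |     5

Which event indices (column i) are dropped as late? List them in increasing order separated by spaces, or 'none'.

i=0 t=1 v=5: → [0,2); WM=−∞
i=1 t=3 v=8: → [2,4); WM=1
i=2 t=4 v=7: → [4,6); WM=1
i=3 t=5 v=1: → [4,6); WM=3; [0,2) fires=1
i=4 t=8 v=5: → [8,10); WM=3
i=5 t=9 v=4: → [8,10); WM=7; [2,4) fires=1 [4,6) fires=2
i=6 t=4 v=9: DROP (t<7-0); WM=7
i=7 t=12 v=5: → [12,14); WM=10; [8,10) fires=2
i=8 t=13 v=3: → [12,14); WM=10
i=9 t=9 v=6: DROP (t<10-0); WM=11
i=10 t=14 v=6: → [14,16); WM=11
i=11 t=11 v=5: → [10,12); WM=12; [10,12) fires=1
i=12 t=14 v=8: → [14,16); WM=12
i=13 t=14 v=3: → [14,16); WM=12
i=14 t=18 v=3: → [18,20); WM=12
i=15 t=17 v=1: → [16,18); WM=16; [12,14) fires=2 [14,16) fires=3
i=16 t=18 v=5: → [18,20); WM=16

6 9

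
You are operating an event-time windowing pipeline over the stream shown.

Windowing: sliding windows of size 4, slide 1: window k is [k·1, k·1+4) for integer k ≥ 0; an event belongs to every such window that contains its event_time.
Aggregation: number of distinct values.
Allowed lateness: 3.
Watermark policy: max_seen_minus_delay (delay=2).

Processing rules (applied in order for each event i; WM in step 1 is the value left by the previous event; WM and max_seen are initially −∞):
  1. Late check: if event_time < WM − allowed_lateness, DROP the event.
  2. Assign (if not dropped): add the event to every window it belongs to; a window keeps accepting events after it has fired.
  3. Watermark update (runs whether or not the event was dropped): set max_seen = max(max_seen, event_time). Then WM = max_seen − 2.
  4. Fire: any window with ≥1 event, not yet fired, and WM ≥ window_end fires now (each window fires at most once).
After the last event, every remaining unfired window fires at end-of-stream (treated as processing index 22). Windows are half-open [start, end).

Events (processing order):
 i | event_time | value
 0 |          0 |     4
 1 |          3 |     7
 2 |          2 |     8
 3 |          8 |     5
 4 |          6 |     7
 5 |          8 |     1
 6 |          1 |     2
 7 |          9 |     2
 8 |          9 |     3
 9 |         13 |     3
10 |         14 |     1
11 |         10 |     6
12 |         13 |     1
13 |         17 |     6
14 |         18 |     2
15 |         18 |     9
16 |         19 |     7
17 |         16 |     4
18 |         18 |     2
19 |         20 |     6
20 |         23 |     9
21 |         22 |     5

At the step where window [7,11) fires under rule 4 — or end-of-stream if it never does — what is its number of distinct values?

i=0 t=0 v=4: → [0,4); WM=-2
i=1 t=3 v=7: → [3,7),[2,6),[1,5),[0,4); WM=1
i=2 t=2 v=8: → [2,6),[1,5),[0,4); WM=1
i=3 t=8 v=5: → [8,12),[7,11),[6,10),[5,9); WM=6; [0,4) fires=3 [1,5) fires=2 [2,6) fires=2
i=4 t=6 v=7: → [6,10),[5,9),[4,8),[3,7); WM=6
i=5 t=8 v=1: → [8,12),[7,11),[6,10),[5,9); WM=6
i=6 t=1 v=2: DROP (t<6-3); WM=6
i=7 t=9 v=2: → [9,13),[8,12),[7,11),[6,10); WM=7; [3,7) fires=1
i=8 t=9 v=3: → [9,13),[8,12),[7,11),[6,10); WM=7
i=9 t=13 v=3: → [13,17),[12,16),[11,15),[10,14); WM=11; [4,8) fires=1 [5,9) fires=3 [6,10) fires=5 [7,11) fires=4
i=10 t=14 v=1: → [14,18),[13,17),[12,16),[11,15); WM=12; [8,12) fires=4
i=11 t=10 v=6: → [10,14),[9,13),[8,12),[7,11); WM=12
i=12 t=13 v=1: → [13,17),[12,16),[11,15),[10,14); WM=12
i=13 t=17 v=6: → [17,21),[16,20),[15,19),[14,18); WM=15; [9,13) fires=3 [10,14) fires=3 [11,15) fires=2
i=14 t=18 v=2: → [18,22),[17,21),[16,20),[15,19); WM=16; [12,16) fires=2
i=15 t=18 v=9: → [18,22),[17,21),[16,20),[15,19); WM=16
i=16 t=19 v=7: → [19,23),[18,22),[17,21),[16,20); WM=17; [13,17) fires=2
i=17 t=16 v=4: → [16,20),[15,19),[14,18),[13,17); WM=17
i=18 t=18 v=2: → [18,22),[17,21),[16,20),[15,19); WM=17
i=19 t=20 v=6: → [20,24),[19,23),[18,22),[17,21); WM=18; [14,18) fires=3
i=20 t=23 v=9: → [23,27),[22,26),[21,25),[20,24); WM=21; [15,19) fires=4 [16,20) fires=5 [17,21) fires=4
i=21 t=22 v=5: → [22,26),[21,25),[20,24),[19,23); WM=21

4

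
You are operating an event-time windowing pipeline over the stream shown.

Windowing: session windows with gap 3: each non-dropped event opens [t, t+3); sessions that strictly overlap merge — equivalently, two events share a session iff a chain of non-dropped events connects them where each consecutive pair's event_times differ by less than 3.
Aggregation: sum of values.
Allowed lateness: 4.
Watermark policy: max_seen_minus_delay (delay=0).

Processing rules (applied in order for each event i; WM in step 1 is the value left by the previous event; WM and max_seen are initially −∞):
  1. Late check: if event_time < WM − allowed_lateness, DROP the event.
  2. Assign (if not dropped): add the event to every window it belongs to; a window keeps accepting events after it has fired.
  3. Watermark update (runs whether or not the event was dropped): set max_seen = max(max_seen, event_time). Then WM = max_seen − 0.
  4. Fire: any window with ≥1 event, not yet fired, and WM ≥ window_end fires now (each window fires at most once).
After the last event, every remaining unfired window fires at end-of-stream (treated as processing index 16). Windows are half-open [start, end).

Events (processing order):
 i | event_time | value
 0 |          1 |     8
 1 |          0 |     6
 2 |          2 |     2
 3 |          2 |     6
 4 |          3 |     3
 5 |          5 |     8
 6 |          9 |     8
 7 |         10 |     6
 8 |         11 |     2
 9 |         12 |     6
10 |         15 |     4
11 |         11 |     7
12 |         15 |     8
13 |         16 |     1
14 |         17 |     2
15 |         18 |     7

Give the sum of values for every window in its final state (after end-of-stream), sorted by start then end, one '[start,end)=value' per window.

[0,8)=33 [9,15)=29 [15,21)=22

i=0 t=1 v=8: → [1,4); WM=1
i=1 t=0 v=6: → [0,4); WM=1
i=2 t=2 v=2: → [0,5); WM=2
i=3 t=2 v=6: → [0,5); WM=2
i=4 t=3 v=3: → [0,6); WM=3
i=5 t=5 v=8: → [0,8); WM=5
i=6 t=9 v=8: → [9,12); WM=9
i=7 t=10 v=6: → [9,13); WM=10
i=8 t=11 v=2: → [9,14); WM=11
i=9 t=12 v=6: → [9,15); WM=12
i=10 t=15 v=4: → [15,18); WM=15
i=11 t=11 v=7: → [9,15); WM=15
i=12 t=15 v=8: → [15,18); WM=15
i=13 t=16 v=1: → [15,19); WM=16
i=14 t=17 v=2: → [15,20); WM=17
i=15 t=18 v=7: → [15,21); WM=18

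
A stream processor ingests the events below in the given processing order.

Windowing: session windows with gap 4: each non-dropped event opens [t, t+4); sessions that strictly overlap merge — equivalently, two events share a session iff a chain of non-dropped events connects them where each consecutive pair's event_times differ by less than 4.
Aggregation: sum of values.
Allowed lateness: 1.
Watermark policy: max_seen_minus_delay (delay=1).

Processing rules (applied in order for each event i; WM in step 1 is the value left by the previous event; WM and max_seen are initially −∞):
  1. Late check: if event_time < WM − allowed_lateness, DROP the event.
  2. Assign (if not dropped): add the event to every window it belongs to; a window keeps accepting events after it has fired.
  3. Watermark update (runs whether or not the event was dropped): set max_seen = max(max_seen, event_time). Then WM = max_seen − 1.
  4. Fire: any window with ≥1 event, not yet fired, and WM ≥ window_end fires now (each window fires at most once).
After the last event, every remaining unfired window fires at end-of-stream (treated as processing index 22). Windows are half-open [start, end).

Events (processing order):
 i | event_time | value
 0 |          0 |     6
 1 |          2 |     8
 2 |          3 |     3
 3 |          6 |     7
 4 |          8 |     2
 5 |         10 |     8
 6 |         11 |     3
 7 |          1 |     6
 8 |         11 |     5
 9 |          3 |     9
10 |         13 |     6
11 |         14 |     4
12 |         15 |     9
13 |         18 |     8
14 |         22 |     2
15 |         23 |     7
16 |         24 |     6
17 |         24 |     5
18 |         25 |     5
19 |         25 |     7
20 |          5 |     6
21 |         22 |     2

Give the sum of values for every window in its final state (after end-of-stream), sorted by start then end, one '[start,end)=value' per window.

[0,22)=69 [22,29)=32

i=0 t=0 v=6: → [0,4); WM=-1
i=1 t=2 v=8: → [0,6); WM=1
i=2 t=3 v=3: → [0,7); WM=2
i=3 t=6 v=7: → [0,10); WM=5
i=4 t=8 v=2: → [0,12); WM=7
i=5 t=10 v=8: → [0,14); WM=9
i=6 t=11 v=3: → [0,15); WM=10
i=7 t=1 v=6: DROP (t<10-1); WM=10
i=8 t=11 v=5: → [0,15); WM=10
i=9 t=3 v=9: DROP (t<10-1); WM=10
i=10 t=13 v=6: → [0,17); WM=12
i=11 t=14 v=4: → [0,18); WM=13
i=12 t=15 v=9: → [0,19); WM=14
i=13 t=18 v=8: → [0,22); WM=17
i=14 t=22 v=2: → [22,26); WM=21
i=15 t=23 v=7: → [22,27); WM=22
i=16 t=24 v=6: → [22,28); WM=23
i=17 t=24 v=5: → [22,28); WM=23
i=18 t=25 v=5: → [22,29); WM=24
i=19 t=25 v=7: → [22,29); WM=24
i=20 t=5 v=6: DROP (t<24-1); WM=24
i=21 t=22 v=2: DROP (t<24-1); WM=24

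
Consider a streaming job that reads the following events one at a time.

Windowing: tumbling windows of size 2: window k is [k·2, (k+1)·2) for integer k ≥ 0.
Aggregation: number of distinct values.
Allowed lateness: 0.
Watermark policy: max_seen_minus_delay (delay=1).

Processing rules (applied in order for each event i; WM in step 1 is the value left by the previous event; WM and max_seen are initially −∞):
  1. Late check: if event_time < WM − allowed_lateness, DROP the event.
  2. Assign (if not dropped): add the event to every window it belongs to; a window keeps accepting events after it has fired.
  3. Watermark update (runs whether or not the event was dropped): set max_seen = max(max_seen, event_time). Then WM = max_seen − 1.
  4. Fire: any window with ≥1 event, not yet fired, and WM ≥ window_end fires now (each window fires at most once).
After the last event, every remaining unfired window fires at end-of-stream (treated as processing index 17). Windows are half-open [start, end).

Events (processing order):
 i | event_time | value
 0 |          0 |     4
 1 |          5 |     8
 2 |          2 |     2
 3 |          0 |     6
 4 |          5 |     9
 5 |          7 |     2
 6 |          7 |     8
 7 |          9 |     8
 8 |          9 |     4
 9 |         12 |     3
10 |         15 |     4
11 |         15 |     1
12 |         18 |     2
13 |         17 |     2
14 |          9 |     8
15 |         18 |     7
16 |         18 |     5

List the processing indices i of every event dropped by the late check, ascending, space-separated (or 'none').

i=0 t=0 v=4: → [0,2); WM=-1
i=1 t=5 v=8: → [4,6); WM=4; [0,2) fires=1
i=2 t=2 v=2: DROP (t<4-0); WM=4
i=3 t=0 v=6: DROP (t<4-0); WM=4
i=4 t=5 v=9: → [4,6); WM=4
i=5 t=7 v=2: → [6,8); WM=6; [4,6) fires=2
i=6 t=7 v=8: → [6,8); WM=6
i=7 t=9 v=8: → [8,10); WM=8; [6,8) fires=2
i=8 t=9 v=4: → [8,10); WM=8
i=9 t=12 v=3: → [12,14); WM=11; [8,10) fires=2
i=10 t=15 v=4: → [14,16); WM=14; [12,14) fires=1
i=11 t=15 v=1: → [14,16); WM=14
i=12 t=18 v=2: → [18,20); WM=17; [14,16) fires=2
i=13 t=17 v=2: → [16,18); WM=17
i=14 t=9 v=8: DROP (t<17-0); WM=17
i=15 t=18 v=7: → [18,20); WM=17
i=16 t=18 v=5: → [18,20); WM=17

2 3 14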